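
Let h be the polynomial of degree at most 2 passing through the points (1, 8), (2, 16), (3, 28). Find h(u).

Write h(u) = au^2 + bu + c. Substituting each data point gives a linear system:
  a + b + c = 8
  4a + 2b + c = 16
  9a + 3b + c = 28
Solving the system yields a = 2, b = 2, c = 4.
So h(u) = 2u^2 + 2u + 4.
Check: h(1) = 8. ✓

h(u) = 2u^2 + 2u + 4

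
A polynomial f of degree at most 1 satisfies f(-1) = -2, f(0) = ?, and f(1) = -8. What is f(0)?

-5

The 2 known points determine the degree-1 polynomial uniquely.
Write f(n) = an + b. Substituting each data point gives a linear system:
  -a + b = -2
  a + b = -8
Solving the system yields a = -3, b = -5.
So f(n) = -3n - 5.
Then f(0) = -5.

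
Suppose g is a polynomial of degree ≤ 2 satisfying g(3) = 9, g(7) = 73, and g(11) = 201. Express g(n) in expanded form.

Using the Lagrange interpolation formula with nodes 3, 7, 11:
  L_0(n) = (n - 7)(n - 11) / 32
  L_1(n) = (n - 3)(n - 11) / -16
  L_2(n) = (n - 3)(n - 7) / 32
Then g(n) = 9·L_0(n) + 73·L_1(n) + 201·L_2(n).
Expanding and collecting terms gives g(n) = 2n^2 - 4n + 3.
Check: g(11) = 201. ✓

g(n) = 2n^2 - 4n + 3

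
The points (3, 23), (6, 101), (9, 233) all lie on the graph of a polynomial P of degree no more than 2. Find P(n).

Using the Lagrange interpolation formula with nodes 3, 6, 9:
  L_0(n) = (n - 6)(n - 9) / 18
  L_1(n) = (n - 3)(n - 9) / -9
  L_2(n) = (n - 3)(n - 6) / 18
Then P(n) = 23·L_0(n) + 101·L_1(n) + 233·L_2(n).
Expanding and collecting terms gives P(n) = 3n^2 - n - 1.
Check: P(9) = 233. ✓

P(n) = 3n^2 - n - 1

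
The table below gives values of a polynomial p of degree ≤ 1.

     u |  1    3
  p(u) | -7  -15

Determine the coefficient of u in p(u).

-4

Write p(u) = au + b. Substituting each data point gives a linear system:
  a + b = -7
  3a + b = -15
Solving the system yields a = -4, b = -3.
So p(u) = -4u - 3.
The leading coefficient is -4.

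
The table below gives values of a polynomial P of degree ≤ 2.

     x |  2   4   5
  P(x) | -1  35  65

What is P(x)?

Write P(x) = ax^2 + bx + c. Substituting each data point gives a linear system:
  4a + 2b + c = -1
  16a + 4b + c = 35
  25a + 5b + c = 65
Solving the system yields a = 4, b = -6, c = -5.
So P(x) = 4x^2 - 6x - 5.
Check: P(2) = -1. ✓

P(x) = 4x^2 - 6x - 5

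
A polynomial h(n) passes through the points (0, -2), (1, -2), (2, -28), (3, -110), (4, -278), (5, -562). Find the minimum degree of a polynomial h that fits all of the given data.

3

Forward differences of the values at n = 0, 1, 2, 3, 4, 5:
  h  : -2  -2  -28  -110  -278  -562
  Δ  : 0  -26  -82  -168  -284
  Δ^2: -26  -56  -86  -116
  Δ^3: -30  -30  -30
  Δ^4: 0  0
  Δ^5: 0
The third differences are constant (-30) and nonzero, while all higher differences vanish, so the minimal degree is 3.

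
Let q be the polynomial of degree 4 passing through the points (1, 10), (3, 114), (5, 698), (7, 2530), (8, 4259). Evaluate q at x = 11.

Write q(x) = ax^4 + bx^3 + cx^2 + dx + e. Substituting each data point gives a linear system:
  a + b + c + d + e = 10
  81a + 27b + 9c + 3d + e = 114
  625a + 125b + 25c + 5d + e = 698
  2401a + 343b + 49c + 7d + e = 2530
  4096a + 512b + 64c + 8d + e = 4259
Solving the system yields a = 1, b = 0, c = 2, d = 4, e = 3.
So q(x) = x⁴ + 2x² + 4x + 3.
Then q(11) = 14930.

14930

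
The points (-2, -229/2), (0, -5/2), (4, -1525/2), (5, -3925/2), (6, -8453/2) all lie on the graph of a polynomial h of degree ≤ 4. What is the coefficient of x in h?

Write h(x) = ax^4 + bx^3 + cx^2 + dx + e. Substituting each data point gives a linear system:
  16a - 8b + 4c - 2d + e = -229/2
  e = -5/2
  256a + 64b + 16c + 4d + e = -1525/2
  625a + 125b + 25c + 5d + e = -3925/2
  1296a + 216b + 36c + 6d + e = -8453/2
Solving the system yields a = -4, b = 5, c = -3, d = -2, e = -5/2.
So h(x) = -4x^4 + 5x^3 - 3x^2 - 2x - 5/2.
The coefficient of x is -2.

-2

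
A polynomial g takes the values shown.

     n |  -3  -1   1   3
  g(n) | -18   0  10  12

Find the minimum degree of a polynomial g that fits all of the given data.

2

Forward differences of the values at n = -3, -1, 1, 3:
  g  : -18  0  10  12
  Δ  : 18  10  2
  Δ^2: -8  -8
  Δ^3: 0
The second differences are constant (-8) and nonzero, while all higher differences vanish, so the minimal degree is 2.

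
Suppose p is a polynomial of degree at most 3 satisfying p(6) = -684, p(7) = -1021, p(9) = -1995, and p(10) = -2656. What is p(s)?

Write p(s) = as^3 + bs^2 + cs + d. Substituting each data point gives a linear system:
  216a + 36b + 6c + d = -684
  343a + 49b + 7c + d = -1021
  729a + 81b + 9c + d = -1995
  1000a + 100b + 10c + d = -2656
Solving the system yields a = -2, b = -6, c = -5, d = -6.
So p(s) = -2s³ - 6s² - 5s - 6.
Check: p(6) = -684. ✓

p(s) = -2s^3 - 6s^2 - 5s - 6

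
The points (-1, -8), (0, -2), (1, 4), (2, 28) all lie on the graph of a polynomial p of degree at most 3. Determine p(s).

p(s) = 3s^3 + 3s - 2

Write p(s) = as^3 + bs^2 + cs + d. Substituting each data point gives a linear system:
  -a + b - c + d = -8
  d = -2
  a + b + c + d = 4
  8a + 4b + 2c + d = 28
Solving the system yields a = 3, b = 0, c = 3, d = -2.
So p(s) = 3s^3 + 3s - 2.
Check: p(-1) = -8. ✓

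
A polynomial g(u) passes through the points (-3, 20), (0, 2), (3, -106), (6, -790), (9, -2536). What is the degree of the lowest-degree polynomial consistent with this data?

3

Forward differences of the values at u = -3, 0, 3, 6, 9:
  g  : 20  2  -106  -790  -2536
  Δ  : -18  -108  -684  -1746
  Δ^2: -90  -576  -1062
  Δ^3: -486  -486
  Δ^4: 0
The third differences are constant (-486) and nonzero, while all higher differences vanish, so the minimal degree is 3.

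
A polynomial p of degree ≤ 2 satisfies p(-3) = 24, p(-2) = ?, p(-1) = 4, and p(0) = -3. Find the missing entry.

The 3 known points determine the degree-2 polynomial uniquely.
Write p(x) = ax^2 + bx + c. Substituting each data point gives a linear system:
  9a - 3b + c = 24
  a - b + c = 4
  c = -3
Solving the system yields a = 1, b = -6, c = -3.
So p(x) = x² - 6x - 3.
Then p(-2) = 13.

13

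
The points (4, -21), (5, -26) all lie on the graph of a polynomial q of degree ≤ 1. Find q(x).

q(x) = -5x - 1

Write q(x) = ax + b. Substituting each data point gives a linear system:
  4a + b = -21
  5a + b = -26
Solving the system yields a = -5, b = -1.
So q(x) = -5x - 1.
Check: q(5) = -26. ✓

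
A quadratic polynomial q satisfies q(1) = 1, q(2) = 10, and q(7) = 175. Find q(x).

Using the Lagrange interpolation formula with nodes 1, 2, 7:
  L_0(x) = (x - 2)(x - 7) / 6
  L_1(x) = (x - 1)(x - 7) / -5
  L_2(x) = (x - 1)(x - 2) / 30
Then q(x) = 1·L_0(x) + 10·L_1(x) + 175·L_2(x).
Expanding and collecting terms gives q(x) = 4x^2 - 3x.
Check: q(2) = 10. ✓

q(x) = 4x^2 - 3x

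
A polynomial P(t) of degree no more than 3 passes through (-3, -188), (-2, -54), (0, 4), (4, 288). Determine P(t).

P(t) = 6t^3 - 5t^2 - 5t + 4

Write P(t) = at^3 + bt^2 + ct + d. Substituting each data point gives a linear system:
  -27a + 9b - 3c + d = -188
  -8a + 4b - 2c + d = -54
  d = 4
  64a + 16b + 4c + d = 288
Solving the system yields a = 6, b = -5, c = -5, d = 4.
So P(t) = 6t^3 - 5t^2 - 5t + 4.
Check: P(0) = 4. ✓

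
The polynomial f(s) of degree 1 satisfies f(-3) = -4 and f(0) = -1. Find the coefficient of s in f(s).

Write f(s) = as + b. Substituting each data point gives a linear system:
  -3a + b = -4
  b = -1
Solving the system yields a = 1, b = -1.
So f(s) = s - 1.
The leading coefficient is 1.

1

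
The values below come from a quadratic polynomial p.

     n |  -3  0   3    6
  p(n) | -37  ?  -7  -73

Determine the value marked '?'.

On equispaced nodes a degree-2 polynomial has vanishing third forward difference, so
  - p(-3) + 3·p(0) - 3·p(3) + p(6) = 0.
Substituting the known values and solving for p(0):
  3·p(0) = 15
  p(0) = 5.

5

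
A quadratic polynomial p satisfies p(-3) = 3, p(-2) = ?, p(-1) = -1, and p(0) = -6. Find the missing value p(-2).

2

On equispaced nodes a degree-2 polynomial has vanishing third forward difference, so
  - p(-3) + 3·p(-2) - 3·p(-1) + p(0) = 0.
Substituting the known values and solving for p(-2):
  3·p(-2) = 6
  p(-2) = 2.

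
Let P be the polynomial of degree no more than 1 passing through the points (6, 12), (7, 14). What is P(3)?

6

Using the Lagrange interpolation formula with nodes 6, 7:
  L_0(u) = (u - 7) / -1
  L_1(u) = (u - 6) / 1
Then P(u) = 12·L_0(u) + 14·L_1(u).
Expanding and collecting terms gives P(u) = 2u.
Evaluating at u = 3: P(3) = 6.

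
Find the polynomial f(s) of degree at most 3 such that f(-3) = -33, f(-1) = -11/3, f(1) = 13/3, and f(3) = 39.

f(s) = s^3 + (1/3)s^2 + 3s

Using the Lagrange interpolation formula with nodes -3, -1, 1, 3:
  L_0(s) = (s + 1)(s - 1)(s - 3) / -48
  L_1(s) = (s + 3)(s - 1)(s - 3) / 16
  L_2(s) = (s + 3)(s + 1)(s - 3) / -16
  L_3(s) = (s + 3)(s + 1)(s - 1) / 48
Then f(s) = -33·L_0(s) - 11/3·L_1(s) + 13/3·L_2(s) + 39·L_3(s).
Expanding and collecting terms gives f(s) = s³ + (1/3)s² + 3s.
Check: f(-3) = -33. ✓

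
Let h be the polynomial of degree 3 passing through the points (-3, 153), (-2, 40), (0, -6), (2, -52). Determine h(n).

Write h(n) = an^3 + bn^2 + cn + d. Substituting each data point gives a linear system:
  -27a + 9b - 3c + d = 153
  -8a + 4b - 2c + d = 40
  d = -6
  8a + 4b + 2c + d = -52
Solving the system yields a = -6, b = 0, c = 1, d = -6.
So h(n) = -6n³ + n - 6.
Check: h(-2) = 40. ✓

h(n) = -6n^3 + n - 6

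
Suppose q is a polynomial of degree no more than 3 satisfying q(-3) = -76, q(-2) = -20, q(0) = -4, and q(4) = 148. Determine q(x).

q(x) = 3x^3 - x^2 - 6x - 4

Using the Lagrange interpolation formula with nodes -3, -2, 0, 4:
  L_0(x) = (x + 2)x(x - 4) / -21
  L_1(x) = (x + 3)x(x - 4) / 12
  L_2(x) = (x + 3)(x + 2)(x - 4) / -24
  L_3(x) = (x + 3)(x + 2)x / 168
Then q(x) = -76·L_0(x) - 20·L_1(x) - 4·L_2(x) + 148·L_3(x).
Expanding and collecting terms gives q(x) = 3x³ - x² - 6x - 4.
Check: q(-3) = -76. ✓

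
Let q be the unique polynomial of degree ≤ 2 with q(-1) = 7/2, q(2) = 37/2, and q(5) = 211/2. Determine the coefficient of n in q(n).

Write q(n) = an^2 + bn + c. Substituting each data point gives a linear system:
  a - b + c = 7/2
  4a + 2b + c = 37/2
  25a + 5b + c = 211/2
Solving the system yields a = 4, b = 1, c = 1/2.
So q(n) = 4n^2 + n + 1/2.
The coefficient of n is 1.

1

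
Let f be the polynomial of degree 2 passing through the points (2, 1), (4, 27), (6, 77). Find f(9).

Using the Lagrange interpolation formula with nodes 2, 4, 6:
  L_0(n) = (n - 4)(n - 6) / 8
  L_1(n) = (n - 2)(n - 6) / -4
  L_2(n) = (n - 2)(n - 4) / 8
Then f(n) = 1·L_0(n) + 27·L_1(n) + 77·L_2(n).
Expanding and collecting terms gives f(n) = 3n² - 5n - 1.
Evaluating at n = 9: f(9) = 197.

197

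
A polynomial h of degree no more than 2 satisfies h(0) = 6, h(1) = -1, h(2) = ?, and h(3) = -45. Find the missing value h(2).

-18

On equispaced nodes a degree-2 polynomial has vanishing third forward difference, so
  - h(0) + 3·h(1) - 3·h(2) + h(3) = 0.
Substituting the known values and solving for h(2):
  -3·h(2) = 54
  h(2) = -18.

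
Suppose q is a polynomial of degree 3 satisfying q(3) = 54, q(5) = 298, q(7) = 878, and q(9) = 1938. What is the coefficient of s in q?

-1

Write q(s) = as^3 + bs^2 + cs + d. Substituting each data point gives a linear system:
  27a + 9b + 3c + d = 54
  125a + 25b + 5c + d = 298
  343a + 49b + 7c + d = 878
  729a + 81b + 9c + d = 1938
Solving the system yields a = 3, b = -3, c = -1, d = 3.
So q(s) = 3s^3 - 3s^2 - s + 3.
The coefficient of s is -1.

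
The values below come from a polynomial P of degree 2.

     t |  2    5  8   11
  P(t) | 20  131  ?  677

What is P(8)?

The 3 known points determine the degree-2 polynomial uniquely.
Write P(t) = at^2 + bt + c. Substituting each data point gives a linear system:
  4a + 2b + c = 20
  25a + 5b + c = 131
  121a + 11b + c = 677
Solving the system yields a = 6, b = -5, c = 6.
So P(t) = 6t² - 5t + 6.
Then P(8) = 350.

350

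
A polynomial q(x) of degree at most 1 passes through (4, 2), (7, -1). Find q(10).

-4

Write q(x) = ax + b. Substituting each data point gives a linear system:
  4a + b = 2
  7a + b = -1
Solving the system yields a = -1, b = 6.
So q(x) = -x + 6.
Then q(10) = -4.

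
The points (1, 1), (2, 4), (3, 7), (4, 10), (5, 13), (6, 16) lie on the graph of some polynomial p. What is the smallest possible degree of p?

1

Forward differences of the values at x = 1, 2, 3, 4, 5, 6:
  p  : 1  4  7  10  13  16
  Δ  : 3  3  3  3  3
  Δ^2: 0  0  0  0
  Δ^3: 0  0  0
  Δ^4: 0  0
  Δ^5: 0
The first differences are constant (3) and nonzero, while all higher differences vanish, so the minimal degree is 1.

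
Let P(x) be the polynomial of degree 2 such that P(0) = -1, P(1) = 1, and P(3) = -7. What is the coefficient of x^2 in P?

-2

Write P(x) = ax^2 + bx + c. Substituting each data point gives a linear system:
  c = -1
  a + b + c = 1
  9a + 3b + c = -7
Solving the system yields a = -2, b = 4, c = -1.
So P(x) = -2x² + 4x - 1.
The leading coefficient is -2.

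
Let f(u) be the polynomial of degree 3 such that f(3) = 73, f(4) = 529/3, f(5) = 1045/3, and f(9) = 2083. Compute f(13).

19069/3

Write f(u) = au^3 + bu^2 + cu + d. Substituting each data point gives a linear system:
  27a + 9b + 3c + d = 73
  64a + 16b + 4c + d = 529/3
  125a + 25b + 5c + d = 1045/3
  729a + 81b + 9c + d = 2083
Solving the system yields a = 3, b = -5/3, c = 4, d = -5.
So f(u) = 3u^3 - (5/3)u^2 + 4u - 5.
Then f(13) = 19069/3.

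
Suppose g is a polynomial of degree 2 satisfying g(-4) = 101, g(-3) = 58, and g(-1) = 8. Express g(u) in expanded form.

Using the Lagrange interpolation formula with nodes -4, -3, -1:
  L_0(u) = (u + 3)(u + 1) / 3
  L_1(u) = (u + 4)(u + 1) / -2
  L_2(u) = (u + 4)(u + 3) / 6
Then g(u) = 101·L_0(u) + 58·L_1(u) + 8·L_2(u).
Expanding and collecting terms gives g(u) = 6u^2 - u + 1.
Check: g(-3) = 58. ✓

g(u) = 6u^2 - u + 1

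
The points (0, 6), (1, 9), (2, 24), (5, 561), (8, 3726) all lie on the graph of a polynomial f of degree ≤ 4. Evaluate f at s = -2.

36

Write f(s) = as^4 + bs^3 + cs^2 + ds + e. Substituting each data point gives a linear system:
  e = 6
  a + b + c + d + e = 9
  16a + 8b + 4c + 2d + e = 24
  625a + 125b + 25c + 5d + e = 561
  4096a + 512b + 64c + 8d + e = 3726
Solving the system yields a = 1, b = -1, c = 2, d = 1, e = 6.
So f(s) = s^4 - s^3 + 2s^2 + s + 6.
Then f(-2) = 36.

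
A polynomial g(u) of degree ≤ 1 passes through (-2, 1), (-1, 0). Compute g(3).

Write g(u) = au + b. Substituting each data point gives a linear system:
  -2a + b = 1
  -a + b = 0
Solving the system yields a = -1, b = -1.
So g(u) = -u - 1.
Then g(3) = -4.

-4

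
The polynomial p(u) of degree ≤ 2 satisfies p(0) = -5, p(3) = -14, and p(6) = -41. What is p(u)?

Using the Lagrange interpolation formula with nodes 0, 3, 6:
  L_0(u) = (u - 3)(u - 6) / 18
  L_1(u) = u(u - 6) / -9
  L_2(u) = u(u - 3) / 18
Then p(u) = -5·L_0(u) - 14·L_1(u) - 41·L_2(u).
Expanding and collecting terms gives p(u) = -u^2 - 5.
Check: p(0) = -5. ✓

p(u) = -u^2 - 5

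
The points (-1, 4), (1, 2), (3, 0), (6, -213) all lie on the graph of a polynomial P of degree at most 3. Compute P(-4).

Write P(u) = au^3 + bu^2 + cu + d. Substituting each data point gives a linear system:
  -a + b - c + d = 4
  a + b + c + d = 2
  27a + 9b + 3c + d = 0
  216a + 36b + 6c + d = -213
Solving the system yields a = -2, b = 6, c = 1, d = -3.
So P(u) = -2u³ + 6u² + u - 3.
Then P(-4) = 217.

217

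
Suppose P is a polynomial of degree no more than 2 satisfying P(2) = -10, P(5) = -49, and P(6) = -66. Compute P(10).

Using the Lagrange interpolation formula with nodes 2, 5, 6:
  L_0(n) = (n - 5)(n - 6) / 12
  L_1(n) = (n - 2)(n - 6) / -3
  L_2(n) = (n - 2)(n - 5) / 4
Then P(n) = -10·L_0(n) - 49·L_1(n) - 66·L_2(n).
Expanding and collecting terms gives P(n) = -n^2 - 6n + 6.
Evaluating at n = 10: P(10) = -154.

-154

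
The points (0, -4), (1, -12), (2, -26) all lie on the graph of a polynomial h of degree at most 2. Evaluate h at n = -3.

-16

Write h(n) = an^2 + bn + c. Substituting each data point gives a linear system:
  c = -4
  a + b + c = -12
  4a + 2b + c = -26
Solving the system yields a = -3, b = -5, c = -4.
So h(n) = -3n² - 5n - 4.
Then h(-3) = -16.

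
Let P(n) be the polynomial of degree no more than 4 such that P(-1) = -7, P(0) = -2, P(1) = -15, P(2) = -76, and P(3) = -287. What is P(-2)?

Using the Lagrange interpolation formula with nodes -1, 0, 1, 2, 3:
  L_0(n) = n(n - 1)(n - 2)(n - 3) / 24
  L_1(n) = (n + 1)(n - 1)(n - 2)(n - 3) / -6
  L_2(n) = (n + 1)n(n - 2)(n - 3) / 4
  L_3(n) = (n + 1)n(n - 1)(n - 3) / -6
  L_4(n) = (n + 1)n(n - 1)(n - 2) / 24
Then P(n) = -7·L_0(n) - 2·L_1(n) - 15·L_2(n) - 76·L_3(n) - 287·L_4(n).
Expanding and collecting terms gives P(n) = -3n⁴ + n³ - 6n² - 5n - 2.
Evaluating at n = -2: P(-2) = -72.

-72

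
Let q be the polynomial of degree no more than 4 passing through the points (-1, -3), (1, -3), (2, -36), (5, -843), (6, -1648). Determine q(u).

q(u) = -u^4 - u^3 - 4u^2 + u + 2

Write q(u) = au^4 + bu^3 + cu^2 + du + e. Substituting each data point gives a linear system:
  a - b + c - d + e = -3
  a + b + c + d + e = -3
  16a + 8b + 4c + 2d + e = -36
  625a + 125b + 25c + 5d + e = -843
  1296a + 216b + 36c + 6d + e = -1648
Solving the system yields a = -1, b = -1, c = -4, d = 1, e = 2.
So q(u) = -u^4 - u^3 - 4u^2 + u + 2.
Check: q(5) = -843. ✓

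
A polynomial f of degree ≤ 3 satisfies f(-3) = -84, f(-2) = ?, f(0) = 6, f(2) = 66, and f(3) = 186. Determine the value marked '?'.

The 4 known points determine the degree-3 polynomial uniquely.
Write f(t) = at^3 + bt^2 + ct + d. Substituting each data point gives a linear system:
  -27a + 9b - 3c + d = -84
  d = 6
  8a + 4b + 2c + d = 66
  27a + 9b + 3c + d = 186
Solving the system yields a = 5, b = 5, c = 0, d = 6.
So f(t) = 5t³ + 5t² + 6.
Then f(-2) = -14.

-14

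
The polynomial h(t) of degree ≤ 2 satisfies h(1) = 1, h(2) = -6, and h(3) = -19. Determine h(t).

Write h(t) = at^2 + bt + c. Substituting each data point gives a linear system:
  a + b + c = 1
  4a + 2b + c = -6
  9a + 3b + c = -19
Solving the system yields a = -3, b = 2, c = 2.
So h(t) = -3t^2 + 2t + 2.
Check: h(3) = -19. ✓

h(t) = -3t^2 + 2t + 2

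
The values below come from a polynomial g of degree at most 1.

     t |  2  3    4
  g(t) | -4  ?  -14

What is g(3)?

-9

The 2 known points determine the degree-1 polynomial uniquely.
Write g(t) = at + b. Substituting each data point gives a linear system:
  2a + b = -4
  4a + b = -14
Solving the system yields a = -5, b = 6.
So g(t) = -5t + 6.
Then g(3) = -9.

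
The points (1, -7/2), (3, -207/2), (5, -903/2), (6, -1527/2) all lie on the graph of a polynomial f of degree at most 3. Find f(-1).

-15/2

Write f(t) = at^3 + bt^2 + ct + d. Substituting each data point gives a linear system:
  a + b + c + d = -7/2
  27a + 9b + 3c + d = -207/2
  125a + 25b + 5c + d = -903/2
  216a + 36b + 6c + d = -1527/2
Solving the system yields a = -3, b = -4, c = 5, d = -3/2.
So f(t) = -3t^3 - 4t^2 + 5t - 3/2.
Then f(-1) = -15/2.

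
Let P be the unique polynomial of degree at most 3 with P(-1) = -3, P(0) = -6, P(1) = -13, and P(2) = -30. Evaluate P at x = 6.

-318

Write P(x) = ax^3 + bx^2 + cx + d. Substituting each data point gives a linear system:
  -a + b - c + d = -3
  d = -6
  a + b + c + d = -13
  8a + 4b + 2c + d = -30
Solving the system yields a = -1, b = -2, c = -4, d = -6.
So P(x) = -x^3 - 2x^2 - 4x - 6.
Then P(6) = -318.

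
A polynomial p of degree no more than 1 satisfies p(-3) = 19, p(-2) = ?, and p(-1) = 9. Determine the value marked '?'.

14

On equispaced nodes a degree-1 polynomial has vanishing second forward difference, so
  p(-3) - 2·p(-2) + p(-1) = 0.
Substituting the known values and solving for p(-2):
  -2·p(-2) = -28
  p(-2) = 14.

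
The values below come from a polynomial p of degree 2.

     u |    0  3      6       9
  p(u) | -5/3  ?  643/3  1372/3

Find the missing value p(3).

On equispaced nodes a degree-2 polynomial has vanishing third forward difference, so
  - p(0) + 3·p(3) - 3·p(6) + p(9) = 0.
Substituting the known values and solving for p(3):
  3·p(3) = 184
  p(3) = 184/3.

184/3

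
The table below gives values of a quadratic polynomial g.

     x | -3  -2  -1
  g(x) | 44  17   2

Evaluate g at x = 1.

8

Write g(x) = ax^2 + bx + c. Substituting each data point gives a linear system:
  9a - 3b + c = 44
  4a - 2b + c = 17
  a - b + c = 2
Solving the system yields a = 6, b = 3, c = -1.
So g(x) = 6x² + 3x - 1.
Then g(1) = 8.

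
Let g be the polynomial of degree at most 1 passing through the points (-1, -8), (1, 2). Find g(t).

Write g(t) = at + b. Substituting each data point gives a linear system:
  -a + b = -8
  a + b = 2
Solving the system yields a = 5, b = -3.
So g(t) = 5t - 3.
Check: g(-1) = -8. ✓

g(t) = 5t - 3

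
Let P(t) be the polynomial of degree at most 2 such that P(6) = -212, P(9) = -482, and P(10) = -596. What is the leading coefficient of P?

Write P(t) = at^2 + bt + c. Substituting each data point gives a linear system:
  36a + 6b + c = -212
  81a + 9b + c = -482
  100a + 10b + c = -596
Solving the system yields a = -6, b = 0, c = 4.
So P(t) = -6t² + 4.
The leading coefficient is -6.

-6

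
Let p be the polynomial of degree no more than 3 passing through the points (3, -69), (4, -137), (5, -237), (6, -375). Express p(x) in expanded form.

Write p(x) = ax^3 + bx^2 + cx + d. Substituting each data point gives a linear system:
  27a + 9b + 3c + d = -69
  64a + 16b + 4c + d = -137
  125a + 25b + 5c + d = -237
  216a + 36b + 6c + d = -375
Solving the system yields a = -1, b = -4, c = -3, d = 3.
So p(x) = -x^3 - 4x^2 - 3x + 3.
Check: p(5) = -237. ✓

p(x) = -x^3 - 4x^2 - 3x + 3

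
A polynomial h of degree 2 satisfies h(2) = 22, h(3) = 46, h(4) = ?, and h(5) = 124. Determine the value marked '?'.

On equispaced nodes a degree-2 polynomial has vanishing third forward difference, so
  - h(2) + 3·h(3) - 3·h(4) + h(5) = 0.
Substituting the known values and solving for h(4):
  -3·h(4) = -240
  h(4) = 80.

80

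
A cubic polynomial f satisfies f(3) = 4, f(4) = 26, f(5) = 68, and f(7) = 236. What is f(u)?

f(u) = u^3 - 2u^2 - u - 2

Write f(u) = au^3 + bu^2 + cu + d. Substituting each data point gives a linear system:
  27a + 9b + 3c + d = 4
  64a + 16b + 4c + d = 26
  125a + 25b + 5c + d = 68
  343a + 49b + 7c + d = 236
Solving the system yields a = 1, b = -2, c = -1, d = -2.
So f(u) = u³ - 2u² - u - 2.
Check: f(4) = 26. ✓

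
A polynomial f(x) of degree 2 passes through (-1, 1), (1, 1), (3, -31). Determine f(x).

Using the Lagrange interpolation formula with nodes -1, 1, 3:
  L_0(x) = (x - 1)(x - 3) / 8
  L_1(x) = (x + 1)(x - 3) / -4
  L_2(x) = (x + 1)(x - 1) / 8
Then f(x) = 1·L_0(x) + 1·L_1(x) - 31·L_2(x).
Expanding and collecting terms gives f(x) = -4x² + 5.
Check: f(-1) = 1. ✓

f(x) = -4x^2 + 5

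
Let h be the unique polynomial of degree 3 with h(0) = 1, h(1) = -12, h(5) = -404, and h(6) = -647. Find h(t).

h(t) = -2t^3 - 5t^2 - 6t + 1

Using the Lagrange interpolation formula with nodes 0, 1, 5, 6:
  L_0(t) = (t - 1)(t - 5)(t - 6) / -30
  L_1(t) = t(t - 5)(t - 6) / 20
  L_2(t) = t(t - 1)(t - 6) / -20
  L_3(t) = t(t - 1)(t - 5) / 30
Then h(t) = 1·L_0(t) - 12·L_1(t) - 404·L_2(t) - 647·L_3(t).
Expanding and collecting terms gives h(t) = -2t^3 - 5t^2 - 6t + 1.
Check: h(6) = -647. ✓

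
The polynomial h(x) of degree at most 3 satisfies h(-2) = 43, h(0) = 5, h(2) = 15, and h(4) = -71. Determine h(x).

Using the Lagrange interpolation formula with nodes -2, 0, 2, 4:
  L_0(x) = x(x - 2)(x - 4) / -48
  L_1(x) = (x + 2)(x - 2)(x - 4) / 16
  L_2(x) = (x + 2)x(x - 4) / -16
  L_3(x) = (x + 2)x(x - 2) / 48
Then h(x) = 43·L_0(x) + 5·L_1(x) + 15·L_2(x) - 71·L_3(x).
Expanding and collecting terms gives h(x) = -3x^3 + 6x^2 + 5x + 5.
Check: h(4) = -71. ✓

h(x) = -3x^3 + 6x^2 + 5x + 5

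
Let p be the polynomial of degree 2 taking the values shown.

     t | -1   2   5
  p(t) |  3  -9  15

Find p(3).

-5

Forward differences of the values at t = -1, 2, 5:
  p  : 3  -9  15
  Δ  : -12  24
  Δ^2: 36
The second differences are constant, confirming degree 2.
Interpolating (Newton forward form) and evaluating at t = 3 gives p(3) = -5.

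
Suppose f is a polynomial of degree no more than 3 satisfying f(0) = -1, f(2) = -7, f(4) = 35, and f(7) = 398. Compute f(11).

1946

Using the Lagrange interpolation formula with nodes 0, 2, 4, 7:
  L_0(s) = (s - 2)(s - 4)(s - 7) / -56
  L_1(s) = s(s - 4)(s - 7) / 20
  L_2(s) = s(s - 2)(s - 7) / -24
  L_3(s) = s(s - 2)(s - 4) / 105
Then f(s) = -1·L_0(s) - 7·L_1(s) + 35·L_2(s) + 398·L_3(s).
Expanding and collecting terms gives f(s) = 2s^3 - 6s^2 + s - 1.
Evaluating at s = 11: f(11) = 1946.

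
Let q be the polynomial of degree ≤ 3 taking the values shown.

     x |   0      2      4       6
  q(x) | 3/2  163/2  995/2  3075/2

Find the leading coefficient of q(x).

6

Write q(x) = ax^3 + bx^2 + cx + d. Substituting each data point gives a linear system:
  d = 3/2
  8a + 4b + 2c + d = 163/2
  64a + 16b + 4c + d = 995/2
  216a + 36b + 6c + d = 3075/2
Solving the system yields a = 6, b = 6, c = 4, d = 3/2.
So q(x) = 6x³ + 6x² + 4x + 3/2.
The leading coefficient is 6.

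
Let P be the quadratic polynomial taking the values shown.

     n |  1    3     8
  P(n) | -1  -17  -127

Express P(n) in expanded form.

P(n) = -2n^2 + 1

Write P(n) = an^2 + bn + c. Substituting each data point gives a linear system:
  a + b + c = -1
  9a + 3b + c = -17
  64a + 8b + c = -127
Solving the system yields a = -2, b = 0, c = 1.
So P(n) = -2n^2 + 1.
Check: P(3) = -17. ✓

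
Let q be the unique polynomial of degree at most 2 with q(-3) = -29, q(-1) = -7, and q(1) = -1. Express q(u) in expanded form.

Using the Lagrange interpolation formula with nodes -3, -1, 1:
  L_0(u) = (u + 1)(u - 1) / 8
  L_1(u) = (u + 3)(u - 1) / -4
  L_2(u) = (u + 3)(u + 1) / 8
Then q(u) = -29·L_0(u) - 7·L_1(u) - 1·L_2(u).
Expanding and collecting terms gives q(u) = -2u² + 3u - 2.
Check: q(-1) = -7. ✓

q(u) = -2u^2 + 3u - 2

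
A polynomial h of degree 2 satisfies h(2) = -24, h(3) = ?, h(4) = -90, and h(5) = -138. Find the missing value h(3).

The 3 known points determine the degree-2 polynomial uniquely.
Write h(t) = at^2 + bt + c. Substituting each data point gives a linear system:
  4a + 2b + c = -24
  16a + 4b + c = -90
  25a + 5b + c = -138
Solving the system yields a = -5, b = -3, c = 2.
So h(t) = -5t² - 3t + 2.
Then h(3) = -52.

-52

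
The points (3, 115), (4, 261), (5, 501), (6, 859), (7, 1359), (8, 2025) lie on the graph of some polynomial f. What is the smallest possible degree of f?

3

Forward differences of the values at x = 3, 4, 5, 6, 7, 8:
  f  : 115  261  501  859  1359  2025
  Δ  : 146  240  358  500  666
  Δ^2: 94  118  142  166
  Δ^3: 24  24  24
  Δ^4: 0  0
  Δ^5: 0
The third differences are constant (24) and nonzero, while all higher differences vanish, so the minimal degree is 3.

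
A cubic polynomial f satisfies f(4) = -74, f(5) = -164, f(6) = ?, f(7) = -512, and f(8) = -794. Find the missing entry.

-306

The 4 known points determine the degree-3 polynomial uniquely.
Write f(s) = as^3 + bs^2 + cs + d. Substituting each data point gives a linear system:
  64a + 16b + 4c + d = -74
  125a + 25b + 5c + d = -164
  343a + 49b + 7c + d = -512
  512a + 64b + 8c + d = -794
Solving the system yields a = -2, b = 4, c = -4, d = 6.
So f(s) = -2s^3 + 4s^2 - 4s + 6.
Then f(6) = -306.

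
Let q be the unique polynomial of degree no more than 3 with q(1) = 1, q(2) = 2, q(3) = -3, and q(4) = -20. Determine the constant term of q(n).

Write q(n) = an^3 + bn^2 + cn + d. Substituting each data point gives a linear system:
  a + b + c + d = 1
  8a + 4b + 2c + d = 2
  27a + 9b + 3c + d = -3
  64a + 16b + 4c + d = -20
Solving the system yields a = -1, b = 3, c = -1, d = 0.
So q(n) = -n^3 + 3n^2 - n.
The constant term is 0.

0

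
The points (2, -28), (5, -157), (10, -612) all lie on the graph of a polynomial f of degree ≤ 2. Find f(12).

Using the Lagrange interpolation formula with nodes 2, 5, 10:
  L_0(u) = (u - 5)(u - 10) / 24
  L_1(u) = (u - 2)(u - 10) / -15
  L_2(u) = (u - 2)(u - 5) / 40
Then f(u) = -28·L_0(u) - 157·L_1(u) - 612·L_2(u).
Expanding and collecting terms gives f(u) = -6u^2 - u - 2.
Evaluating at u = 12: f(12) = -878.

-878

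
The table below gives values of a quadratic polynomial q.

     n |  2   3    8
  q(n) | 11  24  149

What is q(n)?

Using the Lagrange interpolation formula with nodes 2, 3, 8:
  L_0(n) = (n - 3)(n - 8) / 6
  L_1(n) = (n - 2)(n - 8) / -5
  L_2(n) = (n - 2)(n - 3) / 30
Then q(n) = 11·L_0(n) + 24·L_1(n) + 149·L_2(n).
Expanding and collecting terms gives q(n) = 2n² + 3n - 3.
Check: q(2) = 11. ✓

q(n) = 2n^2 + 3n - 3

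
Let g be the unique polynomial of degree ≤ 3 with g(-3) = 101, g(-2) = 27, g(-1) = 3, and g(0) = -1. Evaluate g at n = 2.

Using the Lagrange interpolation formula with nodes -3, -2, -1, 0:
  L_0(n) = (n + 2)(n + 1)n / -6
  L_1(n) = (n + 3)(n + 1)n / 2
  L_2(n) = (n + 3)(n + 2)n / -2
  L_3(n) = (n + 3)(n + 2)(n + 1) / 6
Then g(n) = 101·L_0(n) + 27·L_1(n) + 3·L_2(n) - 1·L_3(n).
Expanding and collecting terms gives g(n) = -5n^3 - 5n^2 - 4n - 1.
Evaluating at n = 2: g(2) = -69.

-69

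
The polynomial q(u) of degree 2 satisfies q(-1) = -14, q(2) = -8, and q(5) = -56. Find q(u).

Using the Lagrange interpolation formula with nodes -1, 2, 5:
  L_0(u) = (u - 2)(u - 5) / 18
  L_1(u) = (u + 1)(u - 5) / -9
  L_2(u) = (u + 1)(u - 2) / 18
Then q(u) = -14·L_0(u) - 8·L_1(u) - 56·L_2(u).
Expanding and collecting terms gives q(u) = -3u^2 + 5u - 6.
Check: q(5) = -56. ✓

q(u) = -3u^2 + 5u - 6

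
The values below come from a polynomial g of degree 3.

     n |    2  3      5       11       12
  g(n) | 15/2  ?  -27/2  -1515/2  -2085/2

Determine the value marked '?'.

21/2

The 4 known points determine the degree-3 polynomial uniquely.
Write g(n) = an^3 + bn^2 + cn + d. Substituting each data point gives a linear system:
  8a + 4b + 2c + d = 15/2
  125a + 25b + 5c + d = -27/2
  1331a + 121b + 11c + d = -1515/2
  1728a + 144b + 12c + d = -2085/2
Solving the system yields a = -1, b = 5, c = -3, d = 3/2.
So g(n) = -n^3 + 5n^2 - 3n + 3/2.
Then g(3) = 21/2.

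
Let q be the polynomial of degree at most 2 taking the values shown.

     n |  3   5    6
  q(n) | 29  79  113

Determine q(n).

q(n) = 3n^2 + n - 1

Using the Lagrange interpolation formula with nodes 3, 5, 6:
  L_0(n) = (n - 5)(n - 6) / 6
  L_1(n) = (n - 3)(n - 6) / -2
  L_2(n) = (n - 3)(n - 5) / 3
Then q(n) = 29·L_0(n) + 79·L_1(n) + 113·L_2(n).
Expanding and collecting terms gives q(n) = 3n² + n - 1.
Check: q(6) = 113. ✓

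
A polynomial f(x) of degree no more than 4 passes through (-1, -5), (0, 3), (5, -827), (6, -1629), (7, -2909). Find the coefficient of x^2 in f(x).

Write f(x) = ax^4 + bx^3 + cx^2 + dx + e. Substituting each data point gives a linear system:
  a - b + c - d + e = -5
  e = 3
  625a + 125b + 25c + 5d + e = -827
  1296a + 216b + 36c + 6d + e = -1629
  2401a + 343b + 49c + 7d + e = -2909
Solving the system yields a = -1, b = -1, c = -4, d = 4, e = 3.
So f(x) = -x⁴ - x³ - 4x² + 4x + 3.
The coefficient of x^2 is -4.

-4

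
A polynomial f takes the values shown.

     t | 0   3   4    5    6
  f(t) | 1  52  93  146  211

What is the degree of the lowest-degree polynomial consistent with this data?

2

Divided differences on the nodes 0, 3, 4, 5, 6:
  order 0: 1  52  93  146  211
  order 1: 17  41  53  65
  order 2: 6  6  6
  order 3: 0  0
  order 4: 0
The order-2 divided differences are all 6 (nonzero) and every higher order vanishes, so the data lies on a polynomial of degree exactly 2.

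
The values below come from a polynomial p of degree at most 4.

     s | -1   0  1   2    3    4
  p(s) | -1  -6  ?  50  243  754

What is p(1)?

1

On equispaced nodes a degree-4 polynomial has vanishing fifth forward difference, so
  - p(-1) + 5·p(0) - 10·p(1) + 10·p(2) - 5·p(3) + p(4) = 0.
Substituting the known values and solving for p(1):
  -10·p(1) = -10
  p(1) = 1.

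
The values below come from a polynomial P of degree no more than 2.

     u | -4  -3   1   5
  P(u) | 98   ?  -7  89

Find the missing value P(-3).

The 3 known points determine the degree-2 polynomial uniquely.
Write P(u) = au^2 + bu + c. Substituting each data point gives a linear system:
  16a - 4b + c = 98
  a + b + c = -7
  25a + 5b + c = 89
Solving the system yields a = 5, b = -6, c = -6.
So P(u) = 5u² - 6u - 6.
Then P(-3) = 57.

57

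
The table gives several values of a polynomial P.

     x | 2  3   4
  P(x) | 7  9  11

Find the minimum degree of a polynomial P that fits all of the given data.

Forward differences of the values at x = 2, 3, 4:
  P  : 7  9  11
  Δ  : 2  2
  Δ^2: 0
The first differences are constant (2) and nonzero, while all higher differences vanish, so the minimal degree is 1.

1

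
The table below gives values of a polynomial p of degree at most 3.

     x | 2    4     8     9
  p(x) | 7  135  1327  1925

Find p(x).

p(x) = 3x^3 - 3x^2 - 2x - 1

Using the Lagrange interpolation formula with nodes 2, 4, 8, 9:
  L_0(x) = (x - 4)(x - 8)(x - 9) / -84
  L_1(x) = (x - 2)(x - 8)(x - 9) / 40
  L_2(x) = (x - 2)(x - 4)(x - 9) / -24
  L_3(x) = (x - 2)(x - 4)(x - 8) / 35
Then p(x) = 7·L_0(x) + 135·L_1(x) + 1327·L_2(x) + 1925·L_3(x).
Expanding and collecting terms gives p(x) = 3x^3 - 3x^2 - 2x - 1.
Check: p(9) = 1925. ✓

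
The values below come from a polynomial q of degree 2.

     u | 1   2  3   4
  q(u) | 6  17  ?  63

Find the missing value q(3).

36

On equispaced nodes a degree-2 polynomial has vanishing third forward difference, so
  - q(1) + 3·q(2) - 3·q(3) + q(4) = 0.
Substituting the known values and solving for q(3):
  -3·q(3) = -108
  q(3) = 36.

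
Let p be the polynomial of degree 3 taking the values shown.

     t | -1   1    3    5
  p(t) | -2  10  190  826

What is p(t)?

Write p(t) = at^3 + bt^2 + ct + d. Substituting each data point gives a linear system:
  -a + b - c + d = -2
  a + b + c + d = 10
  27a + 9b + 3c + d = 190
  125a + 25b + 5c + d = 826
Solving the system yields a = 6, b = 3, c = 0, d = 1.
So p(t) = 6t^3 + 3t^2 + 1.
Check: p(5) = 826. ✓

p(t) = 6t^3 + 3t^2 + 1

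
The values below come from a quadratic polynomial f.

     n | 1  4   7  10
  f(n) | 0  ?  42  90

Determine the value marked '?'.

On equispaced nodes a degree-2 polynomial has vanishing third forward difference, so
  - f(1) + 3·f(4) - 3·f(7) + f(10) = 0.
Substituting the known values and solving for f(4):
  3·f(4) = 36
  f(4) = 12.

12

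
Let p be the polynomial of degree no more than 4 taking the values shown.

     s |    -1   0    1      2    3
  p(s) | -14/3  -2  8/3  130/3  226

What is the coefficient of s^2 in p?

-2

Write p(s) = as^4 + bs^3 + cs^2 + ds + e. Substituting each data point gives a linear system:
  a - b + c - d + e = -14/3
  e = -2
  a + b + c + d + e = 8/3
  16a + 8b + 4c + 2d + e = 130/3
  81a + 27b + 9c + 3d + e = 226
Solving the system yields a = 3, b = -1/3, c = -2, d = 4, e = -2.
So p(s) = 3s⁴ - (1/3)s³ - 2s² + 4s - 2.
The coefficient of s^2 is -2.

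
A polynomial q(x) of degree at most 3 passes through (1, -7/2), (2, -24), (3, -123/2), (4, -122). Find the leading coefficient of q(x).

Write q(x) = ax^3 + bx^2 + cx + d. Substituting each data point gives a linear system:
  a + b + c + d = -7/2
  8a + 4b + 2c + d = -24
  27a + 9b + 3c + d = -123/2
  64a + 16b + 4c + d = -122
Solving the system yields a = -1, b = -5/2, c = -6, d = 6.
So q(x) = -x^3 - (5/2)x^2 - 6x + 6.
The leading coefficient is -1.

-1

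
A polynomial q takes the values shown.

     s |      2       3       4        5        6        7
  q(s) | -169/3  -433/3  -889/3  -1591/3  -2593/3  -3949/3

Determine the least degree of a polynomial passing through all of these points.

3

Forward differences of the values at s = 2, 3, 4, 5, 6, 7:
  q  : -169/3  -433/3  -889/3  -1591/3  -2593/3  -3949/3
  Δ  : -88  -152  -234  -334  -452
  Δ^2: -64  -82  -100  -118
  Δ^3: -18  -18  -18
  Δ^4: 0  0
  Δ^5: 0
The third differences are constant (-18) and nonzero, while all higher differences vanish, so the minimal degree is 3.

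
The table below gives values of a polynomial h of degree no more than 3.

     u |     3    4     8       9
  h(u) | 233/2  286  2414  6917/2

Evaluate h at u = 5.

1141/2

Using the Lagrange interpolation formula with nodes 3, 4, 8, 9:
  L_0(u) = (u - 4)(u - 8)(u - 9) / -30
  L_1(u) = (u - 3)(u - 8)(u - 9) / 20
  L_2(u) = (u - 3)(u - 4)(u - 9) / -20
  L_3(u) = (u - 3)(u - 4)(u - 8) / 30
Then h(u) = 233/2·L_0(u) + 286·L_1(u) + 2414·L_2(u) + 6917/2·L_3(u).
Expanding and collecting terms gives h(u) = 5u^3 - (5/2)u^2 + 2u - 2.
Evaluating at u = 5: h(5) = 1141/2.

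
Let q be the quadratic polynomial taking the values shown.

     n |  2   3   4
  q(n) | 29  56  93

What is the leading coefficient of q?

5

Write q(n) = an^2 + bn + c. Substituting each data point gives a linear system:
  4a + 2b + c = 29
  9a + 3b + c = 56
  16a + 4b + c = 93
Solving the system yields a = 5, b = 2, c = 5.
So q(n) = 5n^2 + 2n + 5.
The leading coefficient is 5.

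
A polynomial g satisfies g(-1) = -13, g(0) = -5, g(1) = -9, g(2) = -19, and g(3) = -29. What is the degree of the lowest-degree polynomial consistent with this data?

Forward differences of the values at s = -1, 0, 1, 2, 3:
  g  : -13  -5  -9  -19  -29
  Δ  : 8  -4  -10  -10
  Δ^2: -12  -6  0
  Δ^3: 6  6
  Δ^4: 0
The third differences are constant (6) and nonzero, while all higher differences vanish, so the minimal degree is 3.

3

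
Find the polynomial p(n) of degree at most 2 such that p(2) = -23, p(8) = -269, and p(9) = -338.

Using the Lagrange interpolation formula with nodes 2, 8, 9:
  L_0(n) = (n - 8)(n - 9) / 42
  L_1(n) = (n - 2)(n - 9) / -6
  L_2(n) = (n - 2)(n - 8) / 7
Then p(n) = -23·L_0(n) - 269·L_1(n) - 338·L_2(n).
Expanding and collecting terms gives p(n) = -4n^2 - n - 5.
Check: p(8) = -269. ✓

p(n) = -4n^2 - n - 5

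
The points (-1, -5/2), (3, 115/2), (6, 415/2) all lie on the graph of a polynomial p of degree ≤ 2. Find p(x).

p(x) = 5x^2 + 5x - 5/2

Write p(x) = ax^2 + bx + c. Substituting each data point gives a linear system:
  a - b + c = -5/2
  9a + 3b + c = 115/2
  36a + 6b + c = 415/2
Solving the system yields a = 5, b = 5, c = -5/2.
So p(x) = 5x^2 + 5x - 5/2.
Check: p(-1) = -5/2. ✓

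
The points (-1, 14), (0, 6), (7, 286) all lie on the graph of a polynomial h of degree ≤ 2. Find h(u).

h(u) = 6u^2 - 2u + 6

Write h(u) = au^2 + bu + c. Substituting each data point gives a linear system:
  a - b + c = 14
  c = 6
  49a + 7b + c = 286
Solving the system yields a = 6, b = -2, c = 6.
So h(u) = 6u^2 - 2u + 6.
Check: h(-1) = 14. ✓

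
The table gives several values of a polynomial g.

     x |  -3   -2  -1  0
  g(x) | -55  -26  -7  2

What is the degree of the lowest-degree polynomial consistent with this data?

Forward differences of the values at x = -3, -2, -1, 0:
  g  : -55  -26  -7  2
  Δ  : 29  19  9
  Δ^2: -10  -10
  Δ^3: 0
The second differences are constant (-10) and nonzero, while all higher differences vanish, so the minimal degree is 2.

2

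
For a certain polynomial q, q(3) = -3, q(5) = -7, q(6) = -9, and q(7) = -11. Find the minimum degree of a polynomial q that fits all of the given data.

1

Divided differences on the nodes 3, 5, 6, 7:
  order 0: -3  -7  -9  -11
  order 1: -2  -2  -2
  order 2: 0  0
  order 3: 0
The order-1 divided differences are all -2 (nonzero) and every higher order vanishes, so the data lies on a polynomial of degree exactly 1.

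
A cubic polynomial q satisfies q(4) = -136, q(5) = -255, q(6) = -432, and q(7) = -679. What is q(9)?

Forward differences of the values at u = 4, 5, 6, 7:
  q  : -136  -255  -432  -679
  Δ  : -119  -177  -247
  Δ^2: -58  -70
  Δ^3: -12
The third differences are constant, confirming degree 3.
Interpolating (Newton forward form) and evaluating at u = 9 gives q(9) = -1431.

-1431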